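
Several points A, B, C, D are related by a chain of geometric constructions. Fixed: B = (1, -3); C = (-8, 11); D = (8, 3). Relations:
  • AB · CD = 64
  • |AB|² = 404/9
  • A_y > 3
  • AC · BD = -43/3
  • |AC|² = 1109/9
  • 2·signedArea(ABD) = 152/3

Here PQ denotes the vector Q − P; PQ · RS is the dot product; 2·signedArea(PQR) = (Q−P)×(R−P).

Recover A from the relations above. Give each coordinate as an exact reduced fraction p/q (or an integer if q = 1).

1. A_x = 1/3  [2·signedArea(ABD) = 152/3 ∩ AB · CD = 64]
2. A_y = 11/3  [2·signedArea(ABD) = 152/3 ∩ AB · CD = 64]
   → A = (1/3, 11/3)

A = (1/3, 11/3)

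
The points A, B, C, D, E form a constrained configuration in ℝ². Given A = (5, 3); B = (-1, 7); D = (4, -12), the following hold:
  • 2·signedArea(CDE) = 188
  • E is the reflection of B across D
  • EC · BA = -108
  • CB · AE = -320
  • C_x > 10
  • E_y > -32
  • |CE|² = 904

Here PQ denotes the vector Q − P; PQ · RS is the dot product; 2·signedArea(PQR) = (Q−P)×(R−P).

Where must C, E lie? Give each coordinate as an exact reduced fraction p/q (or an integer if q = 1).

1. E_x = 9  [E is the reflection of B across D]
2. E_y = -31  [E is the reflection of B across D]
   → E = (9, -31)
3. C_x = 11  [2·signedArea(CDE) = 188 ∩ EC · BA = -108]
4. C_y = -1  [2·signedArea(CDE) = 188 ∩ EC · BA = -108]
   → C = (11, -1)

C = (11, -1)
E = (9, -31)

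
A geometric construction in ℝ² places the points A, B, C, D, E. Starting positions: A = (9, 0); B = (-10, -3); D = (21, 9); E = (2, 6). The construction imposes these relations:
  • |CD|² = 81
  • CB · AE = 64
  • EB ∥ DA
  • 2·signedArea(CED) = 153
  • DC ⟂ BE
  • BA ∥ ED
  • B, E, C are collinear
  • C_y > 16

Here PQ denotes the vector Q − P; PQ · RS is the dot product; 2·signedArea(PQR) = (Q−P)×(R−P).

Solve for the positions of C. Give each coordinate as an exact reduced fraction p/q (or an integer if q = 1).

1. C_x = 78/5  [B, E, C are collinear ∩ DC ⟂ BE]
2. C_y = 81/5  [B, E, C are collinear ∩ DC ⟂ BE]
   → C = (78/5, 81/5)

C = (78/5, 81/5)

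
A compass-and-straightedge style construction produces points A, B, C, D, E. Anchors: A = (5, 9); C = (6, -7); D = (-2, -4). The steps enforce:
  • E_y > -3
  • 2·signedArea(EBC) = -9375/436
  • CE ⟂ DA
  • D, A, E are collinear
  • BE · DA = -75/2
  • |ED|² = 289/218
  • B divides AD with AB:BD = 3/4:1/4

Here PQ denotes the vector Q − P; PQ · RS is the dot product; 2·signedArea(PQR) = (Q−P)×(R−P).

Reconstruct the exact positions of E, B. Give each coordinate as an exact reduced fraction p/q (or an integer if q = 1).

1. E_x = -317/218  [D, A, E are collinear ∩ CE ⟂ DA]
2. E_y = -651/218  [D, A, E are collinear ∩ CE ⟂ DA]
   → E = (-317/218, -651/218)
3. B_x = -1/4  [B divides AD with AB:BD = 3/4:1/4]
4. B_y = -3/4  [B divides AD with AB:BD = 3/4:1/4]
   → B = (-1/4, -3/4)

B = (-1/4, -3/4)
E = (-317/218, -651/218)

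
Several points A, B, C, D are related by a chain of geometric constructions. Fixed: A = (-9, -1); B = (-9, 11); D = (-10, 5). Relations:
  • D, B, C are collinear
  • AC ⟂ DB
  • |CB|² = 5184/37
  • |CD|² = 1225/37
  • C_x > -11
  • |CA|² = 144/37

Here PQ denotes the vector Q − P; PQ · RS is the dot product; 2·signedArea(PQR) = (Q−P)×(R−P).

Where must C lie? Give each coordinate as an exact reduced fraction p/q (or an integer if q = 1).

1. C_x = -405/37  [D, B, C are collinear ∩ AC ⟂ DB]
2. C_y = -25/37  [D, B, C are collinear ∩ AC ⟂ DB]
   → C = (-405/37, -25/37)

C = (-405/37, -25/37)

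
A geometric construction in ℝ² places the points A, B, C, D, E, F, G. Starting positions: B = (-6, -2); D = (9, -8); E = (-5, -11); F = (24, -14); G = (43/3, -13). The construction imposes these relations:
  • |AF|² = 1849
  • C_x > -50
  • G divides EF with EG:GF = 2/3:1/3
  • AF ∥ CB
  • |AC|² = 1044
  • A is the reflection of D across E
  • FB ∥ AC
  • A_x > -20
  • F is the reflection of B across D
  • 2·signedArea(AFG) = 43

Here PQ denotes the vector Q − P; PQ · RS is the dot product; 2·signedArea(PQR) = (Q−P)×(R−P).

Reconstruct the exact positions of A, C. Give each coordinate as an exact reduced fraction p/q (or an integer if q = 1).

A = (-19, -14)
C = (-49, -2)

1. A_x = -19  [A is the reflection of D across E]
2. A_y = -14  [A is the reflection of D across E]
   → A = (-19, -14)
3. C_x = -49  [AF ∥ CB ∩ FB ∥ AC]
4. C_y = -2  [AF ∥ CB ∩ FB ∥ AC]
   → C = (-49, -2)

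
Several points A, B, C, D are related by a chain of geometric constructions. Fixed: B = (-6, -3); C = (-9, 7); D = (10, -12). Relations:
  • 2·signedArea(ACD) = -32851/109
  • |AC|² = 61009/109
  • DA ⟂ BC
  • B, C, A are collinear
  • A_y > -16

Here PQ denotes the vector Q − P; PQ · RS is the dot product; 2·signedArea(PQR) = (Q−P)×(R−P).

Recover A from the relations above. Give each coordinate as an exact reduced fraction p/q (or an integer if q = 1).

1. A_x = -240/109  [B, C, A are collinear ∩ DA ⟂ BC]
2. A_y = -1707/109  [B, C, A are collinear ∩ DA ⟂ BC]
   → A = (-240/109, -1707/109)

A = (-240/109, -1707/109)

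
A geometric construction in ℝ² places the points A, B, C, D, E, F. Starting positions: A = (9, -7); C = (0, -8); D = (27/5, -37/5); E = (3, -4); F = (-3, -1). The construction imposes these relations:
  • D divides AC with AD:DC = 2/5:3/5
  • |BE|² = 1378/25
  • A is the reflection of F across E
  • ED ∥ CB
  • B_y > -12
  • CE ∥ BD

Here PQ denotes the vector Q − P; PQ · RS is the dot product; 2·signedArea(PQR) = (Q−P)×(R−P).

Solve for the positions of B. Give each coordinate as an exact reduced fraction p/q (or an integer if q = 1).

B = (12/5, -57/5)

1. B_x = 12/5  [CE ∥ BD ∩ ED ∥ CB]
2. B_y = -57/5  [CE ∥ BD ∩ ED ∥ CB]
   → B = (12/5, -57/5)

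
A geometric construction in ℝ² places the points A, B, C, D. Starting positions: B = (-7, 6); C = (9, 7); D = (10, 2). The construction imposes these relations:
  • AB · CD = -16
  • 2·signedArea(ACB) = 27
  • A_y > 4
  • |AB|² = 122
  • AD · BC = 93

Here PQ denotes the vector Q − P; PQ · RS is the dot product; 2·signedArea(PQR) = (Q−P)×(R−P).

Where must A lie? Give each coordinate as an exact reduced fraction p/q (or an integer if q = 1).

A = (4, 5)

1. A_x = 4  [2·signedArea(ACB) = 27 ∩ AD · BC = 93]
2. A_y = 5  [2·signedArea(ACB) = 27 ∩ AD · BC = 93]
   → A = (4, 5)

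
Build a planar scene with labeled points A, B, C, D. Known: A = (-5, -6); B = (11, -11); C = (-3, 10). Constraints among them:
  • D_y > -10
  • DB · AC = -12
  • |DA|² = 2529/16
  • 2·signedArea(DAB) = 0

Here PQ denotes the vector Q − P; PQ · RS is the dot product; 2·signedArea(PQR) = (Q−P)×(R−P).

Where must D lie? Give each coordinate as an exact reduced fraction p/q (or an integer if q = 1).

D = (7, -39/4)

1. D_x = 7  [2·signedArea(DAB) = 0 ∩ DB · AC = -12]
2. D_y = -39/4  [2·signedArea(DAB) = 0 ∩ DB · AC = -12]
   → D = (7, -39/4)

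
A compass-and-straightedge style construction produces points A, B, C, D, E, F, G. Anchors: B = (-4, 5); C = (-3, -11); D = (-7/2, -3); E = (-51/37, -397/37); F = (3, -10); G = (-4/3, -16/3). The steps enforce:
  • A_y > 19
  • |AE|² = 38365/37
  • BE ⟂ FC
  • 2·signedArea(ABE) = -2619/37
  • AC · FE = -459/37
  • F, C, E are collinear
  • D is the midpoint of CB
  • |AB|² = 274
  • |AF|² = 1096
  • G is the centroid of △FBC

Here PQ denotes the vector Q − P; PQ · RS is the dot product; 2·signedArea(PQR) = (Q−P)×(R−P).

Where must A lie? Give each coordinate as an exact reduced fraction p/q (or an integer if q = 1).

1. A_x = -11  [line 162/37·x + 27/37·y + 1242/37 = 0 ∩ |AB|² = 274]
2. A_y = 20  [line 162/37·x + 27/37·y + 1242/37 = 0 ∩ |AB|² = 274]
   → A = (-11, 20)

A = (-11, 20)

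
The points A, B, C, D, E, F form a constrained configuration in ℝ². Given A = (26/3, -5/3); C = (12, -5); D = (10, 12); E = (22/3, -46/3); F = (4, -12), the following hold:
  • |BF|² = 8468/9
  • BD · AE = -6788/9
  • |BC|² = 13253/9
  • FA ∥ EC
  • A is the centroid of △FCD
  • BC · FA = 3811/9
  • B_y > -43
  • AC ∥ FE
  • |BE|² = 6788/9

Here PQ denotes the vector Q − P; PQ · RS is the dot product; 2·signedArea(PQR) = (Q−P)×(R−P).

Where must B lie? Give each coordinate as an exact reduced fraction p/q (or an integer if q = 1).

B = (14/3, -128/3)

1. B_x = 14/3  [BD · AE = -6788/9 ∩ BC · FA = 3811/9]
2. B_y = -128/3  [BD · AE = -6788/9 ∩ BC · FA = 3811/9]
   → B = (14/3, -128/3)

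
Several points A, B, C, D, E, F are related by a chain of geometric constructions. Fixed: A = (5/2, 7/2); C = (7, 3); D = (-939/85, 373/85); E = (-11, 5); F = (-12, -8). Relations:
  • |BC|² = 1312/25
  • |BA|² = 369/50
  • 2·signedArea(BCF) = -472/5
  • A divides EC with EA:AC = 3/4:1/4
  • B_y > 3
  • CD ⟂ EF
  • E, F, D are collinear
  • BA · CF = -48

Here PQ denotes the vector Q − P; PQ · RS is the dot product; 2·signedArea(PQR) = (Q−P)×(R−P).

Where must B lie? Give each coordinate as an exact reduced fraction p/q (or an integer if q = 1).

1. B_x = -1/5  [2·signedArea(BCF) = -472/5 ∩ BA · CF = -48]
2. B_y = 19/5  [2·signedArea(BCF) = -472/5 ∩ BA · CF = -48]
   → B = (-1/5, 19/5)

B = (-1/5, 19/5)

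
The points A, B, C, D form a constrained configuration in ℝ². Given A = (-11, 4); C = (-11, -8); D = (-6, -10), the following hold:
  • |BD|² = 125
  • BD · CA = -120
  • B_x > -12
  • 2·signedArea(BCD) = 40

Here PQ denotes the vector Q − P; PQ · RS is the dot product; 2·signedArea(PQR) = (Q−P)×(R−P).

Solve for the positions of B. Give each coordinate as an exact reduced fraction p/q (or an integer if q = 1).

B = (-11, 0)

1. B_x = -11  [2·signedArea(BCD) = 40 ∩ BD · CA = -120]
2. B_y = 0  [2·signedArea(BCD) = 40 ∩ BD · CA = -120]
   → B = (-11, 0)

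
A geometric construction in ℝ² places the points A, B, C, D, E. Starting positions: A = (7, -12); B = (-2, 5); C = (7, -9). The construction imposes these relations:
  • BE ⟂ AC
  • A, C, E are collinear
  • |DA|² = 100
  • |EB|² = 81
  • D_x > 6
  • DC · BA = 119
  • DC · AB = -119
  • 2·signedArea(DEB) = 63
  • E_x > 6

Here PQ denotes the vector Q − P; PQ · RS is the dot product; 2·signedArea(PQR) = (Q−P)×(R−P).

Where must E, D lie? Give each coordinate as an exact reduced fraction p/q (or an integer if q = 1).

1. E_x = 7  [A, C, E are collinear ∩ BE ⟂ AC]
2. E_y = 5  [A, C, E are collinear ∩ BE ⟂ AC]
   → E = (7, 5)
3. D_x = 7  [2·signedArea(DEB) = 63 ∩ DC · AB = -119]
4. D_y = -2  [2·signedArea(DEB) = 63 ∩ DC · AB = -119]
   → D = (7, -2)

D = (7, -2)
E = (7, 5)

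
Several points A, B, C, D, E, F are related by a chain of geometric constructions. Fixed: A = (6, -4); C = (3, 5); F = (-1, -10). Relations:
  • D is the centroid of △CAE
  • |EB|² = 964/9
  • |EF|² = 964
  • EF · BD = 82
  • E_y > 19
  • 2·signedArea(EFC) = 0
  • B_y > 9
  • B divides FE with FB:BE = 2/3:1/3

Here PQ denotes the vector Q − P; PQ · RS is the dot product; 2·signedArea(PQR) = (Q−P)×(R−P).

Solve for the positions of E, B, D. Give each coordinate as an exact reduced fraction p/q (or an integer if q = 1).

1. E_x = 7  [line -15·x + 4·y + 25 = 0 ∩ |EF|² = 964]
2. E_y = 20  [line -15·x + 4·y + 25 = 0 ∩ |EF|² = 964]
   → E = (7, 20)
3. B_x = 13/3  [B divides FE with FB:BE = 2/3:1/3]
4. B_y = 10  [B divides FE with FB:BE = 2/3:1/3]
   → B = (13/3, 10)
5. D_x = 16/3  [D is the centroid of △CAE]
6. D_y = 7  [D is the centroid of △CAE]
   → D = (16/3, 7)

B = (13/3, 10)
D = (16/3, 7)
E = (7, 20)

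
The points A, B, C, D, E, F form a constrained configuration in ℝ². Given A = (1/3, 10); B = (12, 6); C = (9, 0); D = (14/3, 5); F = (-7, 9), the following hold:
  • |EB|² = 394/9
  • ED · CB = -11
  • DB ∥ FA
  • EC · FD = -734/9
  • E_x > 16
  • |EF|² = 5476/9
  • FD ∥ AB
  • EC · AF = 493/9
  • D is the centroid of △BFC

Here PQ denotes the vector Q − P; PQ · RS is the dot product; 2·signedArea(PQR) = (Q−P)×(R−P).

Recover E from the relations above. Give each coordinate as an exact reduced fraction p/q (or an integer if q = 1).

1. E_x = 49/3  [EC · FD = -734/9 ∩ ED · CB = -11]
2. E_y = 1  [EC · FD = -734/9 ∩ ED · CB = -11]
   → E = (49/3, 1)

E = (49/3, 1)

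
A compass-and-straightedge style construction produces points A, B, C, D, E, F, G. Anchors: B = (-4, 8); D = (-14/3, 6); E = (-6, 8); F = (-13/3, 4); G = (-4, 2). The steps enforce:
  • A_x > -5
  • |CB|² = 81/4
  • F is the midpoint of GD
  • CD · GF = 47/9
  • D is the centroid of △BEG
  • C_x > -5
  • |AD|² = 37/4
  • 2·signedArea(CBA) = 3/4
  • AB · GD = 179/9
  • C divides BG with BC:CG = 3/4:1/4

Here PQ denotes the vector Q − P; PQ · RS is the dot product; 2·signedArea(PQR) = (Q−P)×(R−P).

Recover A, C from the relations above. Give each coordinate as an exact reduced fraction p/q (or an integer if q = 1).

1. A_x = -25/6  [line 2/3·x + -4·y + 133/9 = 0 ∩ |AD|² = 37/4]
2. A_y = 3  [line 2/3·x + -4·y + 133/9 = 0 ∩ |AD|² = 37/4]
   → A = (-25/6, 3)
3. C_x = -4  [C divides BG with BC:CG = 3/4:1/4]
4. C_y = 7/2  [C divides BG with BC:CG = 3/4:1/4]
   → C = (-4, 7/2)

A = (-25/6, 3)
C = (-4, 7/2)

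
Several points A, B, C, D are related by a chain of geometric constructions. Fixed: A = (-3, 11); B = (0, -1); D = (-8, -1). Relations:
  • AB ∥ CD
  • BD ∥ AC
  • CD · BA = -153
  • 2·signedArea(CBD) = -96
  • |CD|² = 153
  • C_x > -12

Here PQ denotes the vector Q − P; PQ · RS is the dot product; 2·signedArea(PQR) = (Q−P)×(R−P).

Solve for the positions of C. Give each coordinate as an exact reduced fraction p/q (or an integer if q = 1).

1. C_x = -11  [AB ∥ CD ∩ BD ∥ AC]
2. C_y = 11  [AB ∥ CD ∩ BD ∥ AC]
   → C = (-11, 11)

C = (-11, 11)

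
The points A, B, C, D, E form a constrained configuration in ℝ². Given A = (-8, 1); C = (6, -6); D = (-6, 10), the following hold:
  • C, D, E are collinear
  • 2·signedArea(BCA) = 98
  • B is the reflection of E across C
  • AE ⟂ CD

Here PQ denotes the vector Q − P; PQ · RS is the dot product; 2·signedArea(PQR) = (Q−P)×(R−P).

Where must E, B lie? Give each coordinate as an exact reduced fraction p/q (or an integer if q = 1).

1. E_x = -12/5  [C, D, E are collinear ∩ AE ⟂ CD]
2. E_y = 26/5  [C, D, E are collinear ∩ AE ⟂ CD]
   → E = (-12/5, 26/5)
3. B_x = 72/5  [B is the reflection of E across C]
4. B_y = -86/5  [B is the reflection of E across C]
   → B = (72/5, -86/5)

B = (72/5, -86/5)
E = (-12/5, 26/5)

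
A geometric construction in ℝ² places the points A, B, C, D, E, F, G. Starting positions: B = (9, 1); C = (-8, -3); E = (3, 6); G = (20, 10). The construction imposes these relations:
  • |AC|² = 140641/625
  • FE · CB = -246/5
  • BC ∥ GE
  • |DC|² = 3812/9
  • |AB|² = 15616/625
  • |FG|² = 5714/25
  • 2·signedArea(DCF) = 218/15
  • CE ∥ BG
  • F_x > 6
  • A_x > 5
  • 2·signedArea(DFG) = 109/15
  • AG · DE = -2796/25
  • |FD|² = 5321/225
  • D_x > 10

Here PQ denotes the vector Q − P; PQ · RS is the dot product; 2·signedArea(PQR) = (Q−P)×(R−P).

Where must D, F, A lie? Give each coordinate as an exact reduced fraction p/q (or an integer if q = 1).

A = (129/25, 21/5)
D = (32/3, 17/3)
F = (33/5, 3)

1. F_x = 33/5  [line -17·x + -4·y + 621/5 = 0 ∩ |FG|² = 5714/25]
2. F_y = 3  [line -17·x + -4·y + 621/5 = 0 ∩ |FG|² = 5714/25]
   → F = (33/5, 3)
3. D_x = 32/3  [2·signedArea(DFG) = 109/15 ∩ 2·signedArea(DCF) = 218/15]
4. D_y = 17/3  [2·signedArea(DFG) = 109/15 ∩ 2·signedArea(DCF) = 218/15]
   → D = (32/3, 17/3)
5. A_x = 129/25  [line 23/3·x + -1/3·y + -954/25 = 0 ∩ |AC|² = 140641/625]
6. A_y = 21/5  [line 23/3·x + -1/3·y + -954/25 = 0 ∩ |AC|² = 140641/625]
   → A = (129/25, 21/5)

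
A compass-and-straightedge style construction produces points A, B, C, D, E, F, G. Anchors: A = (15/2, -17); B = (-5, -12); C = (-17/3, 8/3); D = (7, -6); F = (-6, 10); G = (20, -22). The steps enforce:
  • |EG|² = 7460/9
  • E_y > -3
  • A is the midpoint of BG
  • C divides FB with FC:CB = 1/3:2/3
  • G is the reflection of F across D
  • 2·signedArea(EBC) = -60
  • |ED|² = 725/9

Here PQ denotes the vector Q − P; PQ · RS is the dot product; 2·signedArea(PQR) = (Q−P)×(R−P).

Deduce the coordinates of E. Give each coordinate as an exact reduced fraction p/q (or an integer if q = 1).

1. E_x = -4/3  [line -44/3·x + -2/3·y + -64/3 = 0 ∩ |EG|² = 7460/9]
2. E_y = -8/3  [line -44/3·x + -2/3·y + -64/3 = 0 ∩ |EG|² = 7460/9]
   → E = (-4/3, -8/3)

E = (-4/3, -8/3)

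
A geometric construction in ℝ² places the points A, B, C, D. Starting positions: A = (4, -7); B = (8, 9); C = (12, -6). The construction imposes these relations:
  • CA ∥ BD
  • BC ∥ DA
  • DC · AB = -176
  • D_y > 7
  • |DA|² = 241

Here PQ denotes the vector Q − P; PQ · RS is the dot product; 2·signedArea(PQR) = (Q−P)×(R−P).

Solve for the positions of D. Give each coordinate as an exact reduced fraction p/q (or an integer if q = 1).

D = (0, 8)

1. D_x = 0  [BC ∥ DA ∩ CA ∥ BD]
2. D_y = 8  [BC ∥ DA ∩ CA ∥ BD]
   → D = (0, 8)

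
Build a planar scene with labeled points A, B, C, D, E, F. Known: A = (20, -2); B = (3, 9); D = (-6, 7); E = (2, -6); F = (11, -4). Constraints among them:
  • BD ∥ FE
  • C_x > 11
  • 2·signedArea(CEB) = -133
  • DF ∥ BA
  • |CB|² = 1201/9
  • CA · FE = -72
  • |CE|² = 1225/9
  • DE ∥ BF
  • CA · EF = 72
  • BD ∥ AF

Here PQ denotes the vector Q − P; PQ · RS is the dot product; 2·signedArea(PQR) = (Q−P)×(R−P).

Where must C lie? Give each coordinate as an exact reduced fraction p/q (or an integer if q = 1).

C = (34/3, 1)

1. C_x = 34/3  [2·signedArea(CEB) = -133 ∩ CA · EF = 72]
2. C_y = 1  [2·signedArea(CEB) = -133 ∩ CA · EF = 72]
   → C = (34/3, 1)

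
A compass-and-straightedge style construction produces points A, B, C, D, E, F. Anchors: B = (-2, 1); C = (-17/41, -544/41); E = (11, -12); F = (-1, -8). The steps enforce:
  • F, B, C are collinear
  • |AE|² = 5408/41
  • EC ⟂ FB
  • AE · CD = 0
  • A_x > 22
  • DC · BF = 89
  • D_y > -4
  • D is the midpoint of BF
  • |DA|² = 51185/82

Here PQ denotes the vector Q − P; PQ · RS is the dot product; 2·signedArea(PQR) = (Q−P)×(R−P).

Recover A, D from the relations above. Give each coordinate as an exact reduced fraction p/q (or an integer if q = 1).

A = (919/41, -440/41)
D = (-3/2, -7/2)

1. D_x = -3/2  [D is the midpoint of BF]
2. D_y = -7/2  [D is the midpoint of BF]
   → D = (-3/2, -7/2)
3. A_x = 919/41  [line 89/82·x + -801/82·y + -10591/82 = 0 ∩ |AE|² = 5408/41]
4. A_y = -440/41  [line 89/82·x + -801/82·y + -10591/82 = 0 ∩ |AE|² = 5408/41]
   → A = (919/41, -440/41)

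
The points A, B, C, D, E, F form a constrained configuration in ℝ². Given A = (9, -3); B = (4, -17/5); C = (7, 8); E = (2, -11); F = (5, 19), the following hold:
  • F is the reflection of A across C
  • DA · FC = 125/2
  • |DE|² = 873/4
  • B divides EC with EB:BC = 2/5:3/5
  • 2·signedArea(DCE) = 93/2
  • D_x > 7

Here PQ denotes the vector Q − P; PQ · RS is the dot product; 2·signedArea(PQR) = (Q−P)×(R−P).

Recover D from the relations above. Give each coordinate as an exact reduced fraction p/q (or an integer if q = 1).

1. D_x = 8  [2·signedArea(DCE) = 93/2 ∩ DA · FC = 125/2]
2. D_y = 5/2  [2·signedArea(DCE) = 93/2 ∩ DA · FC = 125/2]
   → D = (8, 5/2)

D = (8, 5/2)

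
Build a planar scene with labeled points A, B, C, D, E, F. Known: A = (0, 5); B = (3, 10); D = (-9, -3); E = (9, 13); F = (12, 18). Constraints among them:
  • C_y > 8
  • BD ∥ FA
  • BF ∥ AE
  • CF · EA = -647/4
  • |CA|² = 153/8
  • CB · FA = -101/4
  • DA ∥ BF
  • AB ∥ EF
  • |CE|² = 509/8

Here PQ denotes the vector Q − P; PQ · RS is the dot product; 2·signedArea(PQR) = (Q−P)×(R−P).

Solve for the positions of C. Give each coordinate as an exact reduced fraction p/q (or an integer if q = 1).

1. C_x = 9/4  [CF · EA = -647/4 ∩ CB · FA = -101/4]
2. C_y = 35/4  [CF · EA = -647/4 ∩ CB · FA = -101/4]
   → C = (9/4, 35/4)

C = (9/4, 35/4)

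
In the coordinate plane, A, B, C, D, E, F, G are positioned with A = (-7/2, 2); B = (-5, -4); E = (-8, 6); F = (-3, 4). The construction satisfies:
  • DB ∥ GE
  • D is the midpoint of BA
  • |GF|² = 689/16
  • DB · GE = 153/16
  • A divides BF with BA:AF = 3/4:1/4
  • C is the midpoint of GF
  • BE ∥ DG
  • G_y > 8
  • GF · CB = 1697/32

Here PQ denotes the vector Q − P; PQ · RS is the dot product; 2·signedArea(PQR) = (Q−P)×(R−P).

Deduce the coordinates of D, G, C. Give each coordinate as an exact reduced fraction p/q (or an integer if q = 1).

C = (-41/8, 13/2)
D = (-17/4, -1)
G = (-29/4, 9)

1. D_x = -17/4  [D is the midpoint of BA]
2. D_y = -1  [D is the midpoint of BA]
   → D = (-17/4, -1)
3. G_x = -29/4  [DB ∥ GE ∩ BE ∥ DG]
4. G_y = 9  [DB ∥ GE ∩ BE ∥ DG]
   → G = (-29/4, 9)
5. C_x = -41/8  [C is the midpoint of GF]
6. C_y = 13/2  [C is the midpoint of GF]
   → C = (-41/8, 13/2)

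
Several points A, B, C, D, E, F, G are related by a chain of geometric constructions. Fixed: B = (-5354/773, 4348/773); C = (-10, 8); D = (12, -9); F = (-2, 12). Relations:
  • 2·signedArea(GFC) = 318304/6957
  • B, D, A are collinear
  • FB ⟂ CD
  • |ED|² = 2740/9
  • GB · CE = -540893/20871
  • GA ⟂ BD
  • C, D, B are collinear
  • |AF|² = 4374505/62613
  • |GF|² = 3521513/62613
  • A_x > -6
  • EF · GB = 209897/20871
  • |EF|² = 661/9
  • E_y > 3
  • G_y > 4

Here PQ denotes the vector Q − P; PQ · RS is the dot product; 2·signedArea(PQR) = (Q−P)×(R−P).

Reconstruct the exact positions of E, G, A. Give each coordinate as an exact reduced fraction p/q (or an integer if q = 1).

1. A_x = -35932/6957  [line 11305/773·x + 14630/773·y + -3990/773 = 0 ∩ |AF|² = 4374505/62613]
2. A_y = 29663/6957  [line 11305/773·x + 14630/773·y + -3990/773 = 0 ∩ |AF|² = 4374505/62613]
   → A = (-35932/6957, 29663/6957)
3. G_x = -10708/2319  [2·signedArea(GFC) = 318304/6957 ∩ GA ⟂ BD]
4. G_y = 34591/6957  [2·signedArea(GFC) = 318304/6957 ∩ GA ⟂ BD]
   → G = (-10708/2319, 34591/6957)
5. E_x = 0  [line 5354/2319·x + -4541/6957·y + 49951/20871 = 0 ∩ |ED|² = 2740/9]
6. E_y = 11/3  [line 5354/2319·x + -4541/6957·y + 49951/20871 = 0 ∩ |ED|² = 2740/9]
   → E = (0, 11/3)

A = (-35932/6957, 29663/6957)
E = (0, 11/3)
G = (-10708/2319, 34591/6957)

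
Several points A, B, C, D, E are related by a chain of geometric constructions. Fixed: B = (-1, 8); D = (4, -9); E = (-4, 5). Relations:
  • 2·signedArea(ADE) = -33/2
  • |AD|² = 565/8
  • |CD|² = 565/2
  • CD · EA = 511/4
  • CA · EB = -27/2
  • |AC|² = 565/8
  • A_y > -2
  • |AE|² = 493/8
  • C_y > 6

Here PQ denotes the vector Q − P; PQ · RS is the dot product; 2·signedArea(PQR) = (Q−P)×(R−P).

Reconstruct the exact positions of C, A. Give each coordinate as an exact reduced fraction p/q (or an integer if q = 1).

A = (3/4, -5/4)
C = (-5/2, 13/2)

1. A_x = 3/4  [line -14·x + -8·y + 1/2 = 0 ∩ |AD|² = 565/8]
2. A_y = -5/4  [line -14·x + -8·y + 1/2 = 0 ∩ |AD|² = 565/8]
   → A = (3/4, -5/4)
3. C_x = -5/2  [CD · EA = 511/4 ∩ CA · EB = -27/2]
4. C_y = 13/2  [CD · EA = 511/4 ∩ CA · EB = -27/2]
   → C = (-5/2, 13/2)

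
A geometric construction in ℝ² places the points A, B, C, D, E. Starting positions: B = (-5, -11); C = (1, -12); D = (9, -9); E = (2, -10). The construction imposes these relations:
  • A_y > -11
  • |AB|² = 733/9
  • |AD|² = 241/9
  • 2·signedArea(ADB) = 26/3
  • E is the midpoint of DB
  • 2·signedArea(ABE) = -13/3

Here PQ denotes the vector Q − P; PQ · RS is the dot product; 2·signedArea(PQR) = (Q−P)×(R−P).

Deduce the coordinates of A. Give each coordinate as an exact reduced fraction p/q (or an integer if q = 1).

A = (4, -31/3)

1. A_x = 4  [line -1·x + 7·y + 229/3 = 0 ∩ |AB|² = 733/9]
2. A_y = -31/3  [line -1·x + 7·y + 229/3 = 0 ∩ |AB|² = 733/9]
   → A = (4, -31/3)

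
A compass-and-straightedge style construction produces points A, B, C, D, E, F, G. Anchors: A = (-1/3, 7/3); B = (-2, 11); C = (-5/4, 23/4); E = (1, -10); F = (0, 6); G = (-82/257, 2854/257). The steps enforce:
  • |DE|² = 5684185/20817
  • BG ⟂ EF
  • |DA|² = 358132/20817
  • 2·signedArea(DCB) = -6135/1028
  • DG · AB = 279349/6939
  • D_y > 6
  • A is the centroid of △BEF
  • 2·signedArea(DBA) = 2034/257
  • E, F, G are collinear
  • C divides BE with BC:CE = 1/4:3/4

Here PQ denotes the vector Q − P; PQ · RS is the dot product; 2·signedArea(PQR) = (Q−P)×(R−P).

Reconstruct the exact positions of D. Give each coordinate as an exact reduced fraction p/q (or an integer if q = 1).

1. D_x = -503/2313  [2·signedArea(DCB) = -6135/1028 ∩ 2·signedArea(DBA) = 2034/257]
2. D_y = 14987/2313  [2·signedArea(DCB) = -6135/1028 ∩ 2·signedArea(DBA) = 2034/257]
   → D = (-503/2313, 14987/2313)

D = (-503/2313, 14987/2313)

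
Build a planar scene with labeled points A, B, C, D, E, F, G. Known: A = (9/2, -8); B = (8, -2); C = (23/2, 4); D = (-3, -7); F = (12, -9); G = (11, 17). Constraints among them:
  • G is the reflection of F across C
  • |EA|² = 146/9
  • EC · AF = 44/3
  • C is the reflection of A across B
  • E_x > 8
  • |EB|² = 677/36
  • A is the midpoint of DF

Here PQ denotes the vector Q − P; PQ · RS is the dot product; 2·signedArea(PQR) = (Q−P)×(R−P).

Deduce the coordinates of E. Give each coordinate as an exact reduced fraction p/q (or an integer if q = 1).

E = (49/6, -19/3)

1. E_x = 49/6  [line -15/2·x + 1·y + 811/12 = 0 ∩ |EA|² = 146/9]
2. E_y = -19/3  [line -15/2·x + 1·y + 811/12 = 0 ∩ |EA|² = 146/9]
   → E = (49/6, -19/3)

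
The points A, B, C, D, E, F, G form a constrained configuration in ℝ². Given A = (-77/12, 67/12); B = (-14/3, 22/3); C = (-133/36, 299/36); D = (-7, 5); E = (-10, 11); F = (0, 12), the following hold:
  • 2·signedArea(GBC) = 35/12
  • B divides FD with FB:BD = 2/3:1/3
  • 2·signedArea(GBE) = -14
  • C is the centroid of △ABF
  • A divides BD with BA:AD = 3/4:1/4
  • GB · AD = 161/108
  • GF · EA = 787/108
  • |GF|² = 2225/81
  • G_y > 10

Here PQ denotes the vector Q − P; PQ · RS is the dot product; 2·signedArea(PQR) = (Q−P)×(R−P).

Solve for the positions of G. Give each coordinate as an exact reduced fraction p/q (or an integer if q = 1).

1. G_x = -44/9  [GF · EA = 787/108 ∩ 2·signedArea(GBC) = 35/12]
2. G_y = 91/9  [GF · EA = 787/108 ∩ 2·signedArea(GBC) = 35/12]
   → G = (-44/9, 91/9)

G = (-44/9, 91/9)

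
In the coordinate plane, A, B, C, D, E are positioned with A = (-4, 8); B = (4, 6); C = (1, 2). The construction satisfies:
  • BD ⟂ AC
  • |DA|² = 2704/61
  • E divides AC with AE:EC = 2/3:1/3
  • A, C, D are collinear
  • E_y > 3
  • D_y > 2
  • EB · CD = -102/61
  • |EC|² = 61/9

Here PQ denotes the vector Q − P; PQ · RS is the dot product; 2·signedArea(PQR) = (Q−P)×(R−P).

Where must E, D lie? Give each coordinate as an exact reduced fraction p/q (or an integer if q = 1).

D = (16/61, 176/61)
E = (-2/3, 4)

1. E_x = -2/3  [E divides AC with AE:EC = 2/3:1/3]
2. E_y = 4  [E divides AC with AE:EC = 2/3:1/3]
   → E = (-2/3, 4)
3. D_x = 16/61  [A, C, D are collinear ∩ BD ⟂ AC]
4. D_y = 176/61  [A, C, D are collinear ∩ BD ⟂ AC]
   → D = (16/61, 176/61)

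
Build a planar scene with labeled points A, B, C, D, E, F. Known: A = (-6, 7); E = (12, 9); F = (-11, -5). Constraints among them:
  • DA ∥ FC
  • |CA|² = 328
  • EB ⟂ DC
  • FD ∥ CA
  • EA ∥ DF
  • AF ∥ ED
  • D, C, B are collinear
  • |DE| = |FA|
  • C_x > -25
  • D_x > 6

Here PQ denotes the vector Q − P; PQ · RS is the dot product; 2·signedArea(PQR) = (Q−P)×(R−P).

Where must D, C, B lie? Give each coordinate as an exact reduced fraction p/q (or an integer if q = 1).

B = (9004/1025, -3547/1025)
C = (-24, 5)
D = (7, -3)

1. D_x = 7  [EA ∥ DF ∩ AF ∥ ED]
2. D_y = -3  [EA ∥ DF ∩ AF ∥ ED]
   → D = (7, -3)
3. C_x = -24  [FD ∥ CA ∩ DA ∥ FC]
4. C_y = 5  [FD ∥ CA ∩ DA ∥ FC]
   → C = (-24, 5)
5. B_x = 9004/1025  [D, C, B are collinear ∩ EB ⟂ DC]
6. B_y = -3547/1025  [D, C, B are collinear ∩ EB ⟂ DC]
   → B = (9004/1025, -3547/1025)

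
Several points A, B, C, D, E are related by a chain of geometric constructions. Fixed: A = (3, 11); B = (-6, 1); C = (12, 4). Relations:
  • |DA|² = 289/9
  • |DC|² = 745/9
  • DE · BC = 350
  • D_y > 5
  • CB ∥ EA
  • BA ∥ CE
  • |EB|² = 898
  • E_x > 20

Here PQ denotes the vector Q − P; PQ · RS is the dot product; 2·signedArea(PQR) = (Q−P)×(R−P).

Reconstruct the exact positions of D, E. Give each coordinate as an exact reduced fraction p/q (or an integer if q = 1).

D = (3, 16/3)
E = (21, 14)

1. E_x = 21  [CB ∥ EA ∩ BA ∥ CE]
2. E_y = 14  [CB ∥ EA ∩ BA ∥ CE]
   → E = (21, 14)
3. D_x = 3  [line -18·x + -3·y + 70 = 0 ∩ |DC|² = 745/9]
4. D_y = 16/3  [line -18·x + -3·y + 70 = 0 ∩ |DC|² = 745/9]
   → D = (3, 16/3)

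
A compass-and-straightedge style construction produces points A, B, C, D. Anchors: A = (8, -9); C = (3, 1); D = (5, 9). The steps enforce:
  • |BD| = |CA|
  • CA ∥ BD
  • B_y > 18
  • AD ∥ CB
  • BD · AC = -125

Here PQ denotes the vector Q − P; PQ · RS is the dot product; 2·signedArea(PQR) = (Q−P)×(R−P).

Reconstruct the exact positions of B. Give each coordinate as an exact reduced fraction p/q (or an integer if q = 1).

1. B_x = 0  [CA ∥ BD ∩ AD ∥ CB]
2. B_y = 19  [CA ∥ BD ∩ AD ∥ CB]
   → B = (0, 19)

B = (0, 19)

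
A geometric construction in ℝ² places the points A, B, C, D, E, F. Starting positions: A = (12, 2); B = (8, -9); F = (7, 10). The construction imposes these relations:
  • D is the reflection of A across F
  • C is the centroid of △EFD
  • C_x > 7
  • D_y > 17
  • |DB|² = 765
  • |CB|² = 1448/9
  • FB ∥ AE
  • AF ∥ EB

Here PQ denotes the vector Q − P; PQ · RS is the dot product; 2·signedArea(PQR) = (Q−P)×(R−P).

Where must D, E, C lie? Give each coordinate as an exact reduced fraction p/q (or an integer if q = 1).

1. D_x = 2  [D is the reflection of A across F]
2. D_y = 18  [D is the reflection of A across F]
   → D = (2, 18)
3. E_x = 13  [AF ∥ EB ∩ FB ∥ AE]
4. E_y = -17  [AF ∥ EB ∩ FB ∥ AE]
   → E = (13, -17)
5. C_x = 22/3  [C is the centroid of △EFD]
6. C_y = 11/3  [C is the centroid of △EFD]
   → C = (22/3, 11/3)

C = (22/3, 11/3)
D = (2, 18)
E = (13, -17)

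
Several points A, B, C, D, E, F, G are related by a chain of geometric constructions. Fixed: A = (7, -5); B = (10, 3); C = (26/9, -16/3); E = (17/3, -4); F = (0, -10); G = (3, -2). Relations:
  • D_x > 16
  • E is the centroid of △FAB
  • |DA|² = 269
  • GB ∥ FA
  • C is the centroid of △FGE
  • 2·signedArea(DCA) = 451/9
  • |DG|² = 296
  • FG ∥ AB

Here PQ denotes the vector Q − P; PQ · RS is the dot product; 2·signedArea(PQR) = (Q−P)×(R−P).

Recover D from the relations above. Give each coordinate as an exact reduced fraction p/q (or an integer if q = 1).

D = (17, 8)

1. D_x = 17  [line -1/3·x + 37/9·y + -245/9 = 0 ∩ |DG|² = 296]
2. D_y = 8  [line -1/3·x + 37/9·y + -245/9 = 0 ∩ |DG|² = 296]
   → D = (17, 8)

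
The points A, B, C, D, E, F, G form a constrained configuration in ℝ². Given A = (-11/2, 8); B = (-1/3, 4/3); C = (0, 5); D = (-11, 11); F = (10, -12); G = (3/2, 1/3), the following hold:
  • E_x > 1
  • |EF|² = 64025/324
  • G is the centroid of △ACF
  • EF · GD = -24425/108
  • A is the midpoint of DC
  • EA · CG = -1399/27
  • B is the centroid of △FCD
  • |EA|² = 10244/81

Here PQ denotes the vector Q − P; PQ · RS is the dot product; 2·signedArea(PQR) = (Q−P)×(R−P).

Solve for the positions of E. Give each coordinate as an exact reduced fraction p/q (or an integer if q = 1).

E = (25/18, -8/9)

1. E_x = 25/18  [EA · CG = -1399/27 ∩ EF · GD = -24425/108]
2. E_y = -8/9  [EA · CG = -1399/27 ∩ EF · GD = -24425/108]
   → E = (25/18, -8/9)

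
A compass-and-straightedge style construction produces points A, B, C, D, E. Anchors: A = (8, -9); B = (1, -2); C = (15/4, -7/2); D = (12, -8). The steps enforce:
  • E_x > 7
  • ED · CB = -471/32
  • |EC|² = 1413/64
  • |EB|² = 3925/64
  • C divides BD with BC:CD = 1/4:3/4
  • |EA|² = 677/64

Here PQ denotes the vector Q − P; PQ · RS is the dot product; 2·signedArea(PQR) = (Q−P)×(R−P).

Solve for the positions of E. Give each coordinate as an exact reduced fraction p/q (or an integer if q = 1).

E = (63/8, -23/4)

1. E_x = 63/8  [line 11/4·x + -3/2·y + -969/32 = 0 ∩ |EC|² = 1413/64]
2. E_y = -23/4  [line 11/4·x + -3/2·y + -969/32 = 0 ∩ |EC|² = 1413/64]
   → E = (63/8, -23/4)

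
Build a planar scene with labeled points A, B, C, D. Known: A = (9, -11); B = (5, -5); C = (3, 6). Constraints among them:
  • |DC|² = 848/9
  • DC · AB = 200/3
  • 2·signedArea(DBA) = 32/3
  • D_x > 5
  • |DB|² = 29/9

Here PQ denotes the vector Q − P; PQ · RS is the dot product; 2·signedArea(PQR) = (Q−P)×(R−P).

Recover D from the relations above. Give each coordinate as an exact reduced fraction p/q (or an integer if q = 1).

1. D_x = 17/3  [DC · AB = 200/3 ∩ 2·signedArea(DBA) = 32/3]
2. D_y = -10/3  [DC · AB = 200/3 ∩ 2·signedArea(DBA) = 32/3]
   → D = (17/3, -10/3)

D = (17/3, -10/3)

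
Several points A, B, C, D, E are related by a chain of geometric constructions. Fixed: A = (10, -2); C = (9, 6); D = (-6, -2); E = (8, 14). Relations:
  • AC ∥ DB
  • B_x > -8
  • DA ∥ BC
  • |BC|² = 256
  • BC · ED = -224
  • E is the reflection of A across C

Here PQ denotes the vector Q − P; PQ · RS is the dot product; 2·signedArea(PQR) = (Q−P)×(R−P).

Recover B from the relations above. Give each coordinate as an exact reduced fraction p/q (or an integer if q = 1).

1. B_x = -7  [DA ∥ BC ∩ AC ∥ DB]
2. B_y = 6  [DA ∥ BC ∩ AC ∥ DB]
   → B = (-7, 6)

B = (-7, 6)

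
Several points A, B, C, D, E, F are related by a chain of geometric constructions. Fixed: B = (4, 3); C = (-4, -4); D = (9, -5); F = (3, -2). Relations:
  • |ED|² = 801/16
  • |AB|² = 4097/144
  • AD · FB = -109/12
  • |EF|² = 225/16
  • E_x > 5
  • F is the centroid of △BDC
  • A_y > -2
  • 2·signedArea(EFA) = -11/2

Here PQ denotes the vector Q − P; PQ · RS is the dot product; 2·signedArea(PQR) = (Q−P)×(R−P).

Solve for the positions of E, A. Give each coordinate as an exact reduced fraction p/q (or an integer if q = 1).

A = (17/12, -5/3)
E = (21/4, 1)

1. A_x = 17/12  [line -1·x + -5·y + -83/12 = 0 ∩ |AB|² = 4097/144]
2. A_y = -5/3  [line -1·x + -5·y + -83/12 = 0 ∩ |AB|² = 4097/144]
   → A = (17/12, -5/3)
3. E_x = 21/4  [line -1/3·x + -19/12·y + 10/3 = 0 ∩ |EF|² = 225/16]
4. E_y = 1  [line -1/3·x + -19/12·y + 10/3 = 0 ∩ |EF|² = 225/16]
   → E = (21/4, 1)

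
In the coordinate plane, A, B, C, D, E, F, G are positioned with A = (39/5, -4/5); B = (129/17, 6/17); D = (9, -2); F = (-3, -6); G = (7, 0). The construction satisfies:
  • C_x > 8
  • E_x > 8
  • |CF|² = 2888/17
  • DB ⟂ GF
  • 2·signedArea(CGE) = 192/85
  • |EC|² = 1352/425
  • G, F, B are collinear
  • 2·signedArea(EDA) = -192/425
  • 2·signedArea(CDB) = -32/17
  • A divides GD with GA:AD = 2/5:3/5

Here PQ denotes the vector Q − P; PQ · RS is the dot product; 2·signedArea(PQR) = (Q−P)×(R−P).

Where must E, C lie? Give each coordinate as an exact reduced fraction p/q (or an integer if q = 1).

C = (139/17, 12/17)
E = (717/85, -18/17)

1. C_x = 139/17  [line -40/17·x + -24/17·y + 344/17 = 0 ∩ |CF|² = 2888/17]
2. C_y = 12/17  [line -40/17·x + -24/17·y + 344/17 = 0 ∩ |CF|² = 2888/17]
   → C = (139/17, 12/17)
3. E_x = 717/85  [2·signedArea(EDA) = -192/425 ∩ 2·signedArea(CGE) = 192/85]
4. E_y = -18/17  [2·signedArea(EDA) = -192/425 ∩ 2·signedArea(CGE) = 192/85]
   → E = (717/85, -18/17)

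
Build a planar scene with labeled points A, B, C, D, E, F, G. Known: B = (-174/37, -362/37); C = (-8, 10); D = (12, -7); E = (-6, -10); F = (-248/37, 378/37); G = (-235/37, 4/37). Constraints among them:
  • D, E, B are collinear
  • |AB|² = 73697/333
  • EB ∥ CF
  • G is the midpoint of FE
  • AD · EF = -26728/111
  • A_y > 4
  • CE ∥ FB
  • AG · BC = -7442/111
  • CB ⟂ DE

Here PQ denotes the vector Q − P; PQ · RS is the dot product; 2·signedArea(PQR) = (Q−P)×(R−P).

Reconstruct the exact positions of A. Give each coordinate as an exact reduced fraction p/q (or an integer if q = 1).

1. A_x = -52/111  [AG · BC = -7442/111 ∩ AD · EF = -26728/111]
2. A_y = 497/111  [AG · BC = -7442/111 ∩ AD · EF = -26728/111]
   → A = (-52/111, 497/111)

A = (-52/111, 497/111)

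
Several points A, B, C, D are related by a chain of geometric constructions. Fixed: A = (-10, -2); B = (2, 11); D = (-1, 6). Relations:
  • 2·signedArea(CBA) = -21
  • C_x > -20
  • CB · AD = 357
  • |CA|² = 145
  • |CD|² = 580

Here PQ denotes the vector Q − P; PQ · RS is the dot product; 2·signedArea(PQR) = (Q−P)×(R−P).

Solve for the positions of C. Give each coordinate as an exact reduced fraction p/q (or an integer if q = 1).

C = (-19, -10)

1. C_x = -19  [2·signedArea(CBA) = -21 ∩ CB · AD = 357]
2. C_y = -10  [2·signedArea(CBA) = -21 ∩ CB · AD = 357]
   → C = (-19, -10)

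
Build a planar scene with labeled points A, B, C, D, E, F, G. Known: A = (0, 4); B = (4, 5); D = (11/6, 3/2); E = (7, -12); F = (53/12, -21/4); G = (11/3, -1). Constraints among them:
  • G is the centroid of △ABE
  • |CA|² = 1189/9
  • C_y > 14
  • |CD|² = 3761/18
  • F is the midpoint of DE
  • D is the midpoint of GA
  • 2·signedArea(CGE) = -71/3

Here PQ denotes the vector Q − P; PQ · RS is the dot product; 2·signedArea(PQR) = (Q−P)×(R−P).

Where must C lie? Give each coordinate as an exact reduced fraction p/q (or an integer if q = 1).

C = (-10/3, 15)

1. C_x = -10/3  [line 11·x + 10/3·y + -40/3 = 0 ∩ |CD|² = 3761/18]
2. C_y = 15  [line 11·x + 10/3·y + -40/3 = 0 ∩ |CD|² = 3761/18]
   → C = (-10/3, 15)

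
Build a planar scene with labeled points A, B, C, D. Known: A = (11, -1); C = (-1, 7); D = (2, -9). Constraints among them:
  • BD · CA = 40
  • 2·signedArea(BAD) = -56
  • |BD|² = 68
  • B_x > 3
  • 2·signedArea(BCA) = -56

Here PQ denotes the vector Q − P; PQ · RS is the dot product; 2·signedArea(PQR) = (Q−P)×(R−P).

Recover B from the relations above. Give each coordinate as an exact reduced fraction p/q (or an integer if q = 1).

B = (4, -1)

1. B_x = 4  [2·signedArea(BCA) = -56 ∩ BD · CA = 40]
2. B_y = -1  [2·signedArea(BCA) = -56 ∩ BD · CA = 40]
   → B = (4, -1)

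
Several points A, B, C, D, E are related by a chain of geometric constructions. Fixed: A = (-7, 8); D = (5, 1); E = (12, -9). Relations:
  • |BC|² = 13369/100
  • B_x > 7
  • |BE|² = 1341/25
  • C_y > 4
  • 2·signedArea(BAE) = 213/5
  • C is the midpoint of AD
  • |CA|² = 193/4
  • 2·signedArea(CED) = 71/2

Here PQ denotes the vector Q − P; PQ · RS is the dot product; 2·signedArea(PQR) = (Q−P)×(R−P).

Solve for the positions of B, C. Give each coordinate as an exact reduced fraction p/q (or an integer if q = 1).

B = (39/5, -3)
C = (-1, 9/2)

1. C_x = -1  [C is the midpoint of AD]
2. C_y = 9/2  [C is the midpoint of AD]
   → C = (-1, 9/2)
3. B_x = 39/5  [line 17·x + 19·y + -378/5 = 0 ∩ |BC|² = 13369/100]
4. B_y = -3  [line 17·x + 19·y + -378/5 = 0 ∩ |BC|² = 13369/100]
   → B = (39/5, -3)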